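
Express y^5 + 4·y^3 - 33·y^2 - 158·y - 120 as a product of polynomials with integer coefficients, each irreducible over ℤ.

Among the possible rational roots, y = -2 is a root, so (y + 2) divides it; the quotient is y^4 - 2·y^3 + 8·y^2 - 49·y - 60.
Next, y = 4 is a root, so (y - 4) divides it; the quotient is y^3 + 2·y^2 + 16·y + 15.
Then y = -1 is a root, so (y + 1) is a factor; dividing leaves y^2 + y + 15.
The quadratic y^2 + y + 15 has discriminant -59 < 0 and is irreducible over ℤ.

(y + 1)·(y + 2)·(y - 4)·(y^2 + y + 15)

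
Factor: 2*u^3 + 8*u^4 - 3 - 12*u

(4*u + 1)*(2*u^3 - 3)

Group as (8*u^4 - 12*u) + (2*u^3 - 3) = 4*u*(2*u^3 - 3) + (2*u^3 - 3).
Both groups share the factor (2*u^3 - 3).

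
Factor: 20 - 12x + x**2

Two integers with product 20 and sum -12 are -2 and -10.

(x - 10)(x - 2)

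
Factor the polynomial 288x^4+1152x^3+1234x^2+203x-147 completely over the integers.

Testing divisors of the constant over divisors of the leading coefficient, x = -3/4 is a root, giving the factor (4x+3) and quotient 72x^3+234x^2+133x-49.
Next, x = -7/6 is a root, so (6x+7) divides it; the quotient is 12x^2+25x-7.
The remaining quadratic factors as (4x-1)(3x+7).

(3x+7)(4x+3)(4x-1)(6x+7)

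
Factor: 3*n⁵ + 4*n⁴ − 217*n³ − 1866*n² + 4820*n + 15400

Testing divisors of the constant over divisors of the leading coefficient, n = 11/3 is a root, so (3*n − 11) is a factor; dividing leaves n⁴ + 5*n³ − 54*n² − 820*n − 1400.
Next, n = −2 is a root, so (n + 2) is a factor; dividing leaves n³ + 3*n² − 60*n − 700.
Then n = 10 is a root, so (n − 10) divides it; the quotient is n² + 13*n + 70.
The quadratic n² + 13*n + 70 has discriminant −111 < 0 and is irreducible over ℤ.

(3*n − 11)*(n + 2)*(n − 10)*(n² + 13*n + 70)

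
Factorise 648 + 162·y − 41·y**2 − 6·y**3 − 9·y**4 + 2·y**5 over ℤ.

(2·y − 9)·(y + 2)·(y − 4)·(y**2 + 2·y + 9)

Among the possible rational roots, y = 4 is a root, so (y − 4) is a factor; dividing leaves 2·y**4 − y**3 − 10·y**2 − 81·y − 162.
Then y = 9/2 is a root, so (2·y − 9) divides it; the quotient is y**3 + 4·y**2 + 13·y + 18.
Continuing, y = −2 is a root, so (y + 2) divides it; the quotient is y**2 + 2·y + 9.
The quadratic y**2 + 2·y + 9 has discriminant −32 < 0 and is irreducible over ℤ.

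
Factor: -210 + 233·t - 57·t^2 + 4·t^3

By the rational root theorem, t = 7 is a root, giving the factor (t - 7) and quotient 4·t^2 - 29·t + 30.
The remaining quadratic factors as (4·t - 5)(t - 6).

(4·t - 5)·(t - 6)·(t - 7)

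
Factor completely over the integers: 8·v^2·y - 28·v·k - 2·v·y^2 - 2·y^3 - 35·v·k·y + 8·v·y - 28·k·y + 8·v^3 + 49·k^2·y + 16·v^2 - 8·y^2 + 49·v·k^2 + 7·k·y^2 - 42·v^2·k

(2·v - 7·k + y + 4)·(4·v - 7·k - 2·y)·(v + y)

Group: 4·v·(2·v^2 - 7·v·k + 3·v·y + 4·v - 7·k·y + y^2 + 4·y) + (-7·k - 2·y)·(2·v^2 - 7·v·k + 3·v·y + 4·v - 7·k·y + y^2 + 4·y); both groups contain (2·v^2 - 7·v·k + 3·v·y + 4·v - 7·k·y + y^2 + 4·y), so (4·v - 7·k - 2·y) is a factor with cofactor 2·v^2 - 7·v·k + 3·v·y + 4·v - 7·k·y + y^2 + 4·y.
The cofactor groups again: 2·v^2 - 7·v·k + 3·v·y + 4·v - 7·k·y + y^2 + 4·y = 2·v·(v + y) + (-7·k + y + 4)·(v + y); both groups contain (v + y), giving (2·v - 7·k + y + 4)·(v + y).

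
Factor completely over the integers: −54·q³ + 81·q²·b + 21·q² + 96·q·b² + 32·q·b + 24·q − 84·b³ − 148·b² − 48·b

Group: q·(−54·q² − 27·q·b + 21·q + 42·b² + 74·b + 24) − 2·b·(−54·q² − 27·q·b + 21·q + 42·b² + 74·b + 24); both groups contain (−54·q² − 27·q·b + 21·q + 42·b² + 74·b + 24), so (q − 2·b) is a factor with cofactor −54·q² − 27·q·b + 21·q + 42·b² + 74·b + 24.
The cofactor groups again: −54·q² − 27·q·b + 21·q + 42·b² + 74·b + 24 = −9·q·(6·q + 7·b + 3) + (6·b + 8)·(6·q + 7·b + 3); both groups contain (6·q + 7·b + 3), giving −(9·q − 6·b − 8)·(6·q + 7·b + 3).

−(q − 2·b)·(9·q − 6·b − 8)·(6·q + 7·b + 3)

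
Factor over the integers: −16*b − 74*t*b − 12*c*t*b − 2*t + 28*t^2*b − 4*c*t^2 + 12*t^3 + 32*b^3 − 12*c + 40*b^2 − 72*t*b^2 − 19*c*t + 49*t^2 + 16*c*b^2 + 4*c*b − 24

−(4*t − 4*b + 3)*(c − 3*t + 2*b + 2)*(t + 4*b + 4)

Group: c*(−4*t^2 − 12*t*b − 19*t + 16*b^2 + 4*b − 12) + (−3*t + 2*b + 2)*(−4*t^2 − 12*t*b − 19*t + 16*b^2 + 4*b − 12); both groups contain (−4*t^2 − 12*t*b − 19*t + 16*b^2 + 4*b − 12), so (c − 3*t + 2*b + 2) is a factor with cofactor −4*t^2 − 12*t*b − 19*t + 16*b^2 + 4*b − 12.
The cofactor groups again: −4*t^2 − 12*t*b − 19*t + 16*b^2 + 4*b − 12 = −t*(4*t − 4*b + 3) + (−4*b − 4)*(4*t − 4*b + 3); both groups contain (4*t − 4*b + 3), giving −(t + 4*b + 4)*(4*t − 4*b + 3).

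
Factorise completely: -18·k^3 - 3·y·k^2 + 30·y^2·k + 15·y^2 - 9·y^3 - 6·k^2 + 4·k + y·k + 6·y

-(3·y - 3·k + 1)·(y - 3·k - 2)·(3·y + 2·k)

Group: y·(-9·y^2 + 3·y·k - 3·y + 6·k^2 - 2·k) + (-3·k - 2)·(-9·y^2 + 3·y·k - 3·y + 6·k^2 - 2·k); both groups contain (-9·y^2 + 3·y·k - 3·y + 6·k^2 - 2·k), so (y - 3·k - 2) is a factor with cofactor -9·y^2 + 3·y·k - 3·y + 6·k^2 - 2·k.
The cofactor groups again: -9·y^2 + 3·y·k - 3·y + 6·k^2 - 2·k = -3·y·(3·y + 2·k) + (3·k - 1)·(3·y + 2·k); both groups contain (3·y + 2·k), giving -(3·y - 3·k + 1)·(3·y + 2·k).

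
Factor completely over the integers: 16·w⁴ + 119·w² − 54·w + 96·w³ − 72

By the rational root theorem, w = 3/4 is a root, so (4·w − 3) is a factor; dividing leaves 4·w³ + 27·w² + 50·w + 24.
Continuing, w = −4 is a root, giving the factor (w + 4) and quotient 4·w² + 11·w + 6.
The remaining quadratic factors as (w + 2)(4·w + 3).

(4·w + 3)·(4·w − 3)·(w + 2)·(w + 4)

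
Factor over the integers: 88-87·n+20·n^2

Need a pair with product 20·88 = 1760 and sum -87: that's -32 and -55.
Split the middle term: 20·n^2-32·n - 55·n+88 = 4·n·(5·n-8) - 11·(5·n-8).

(4·n-11)·(5·n-8)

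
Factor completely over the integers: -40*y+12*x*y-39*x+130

Group as (12*x*y-39*x) + (-40*y+130) = 3*x*(4*y-13) - 10*(4*y-13).
Both groups share the factor (4*y-13).

(3*x-10)*(4*y-13)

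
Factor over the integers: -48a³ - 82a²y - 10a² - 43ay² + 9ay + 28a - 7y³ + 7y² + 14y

Group: 3a(-16a² - 22ay - 14a - 7y² - 7y) + (y - 2)(-16a² - 22ay - 14a - 7y² - 7y); both groups contain (-16a² - 22ay - 14a - 7y² - 7y), so (3a + y - 2) is a factor with cofactor -16a² - 22ay - 14a - 7y² - 7y.
The cofactor groups again: -16a² - 22ay - 14a - 7y² - 7y = -8a(2a + y) + (-7y - 7)(2a + y); both groups contain (2a + y), giving -(8a + 7y + 7)(2a + y).

-(2a + y)(3a + y - 2)(8a + 7y + 7)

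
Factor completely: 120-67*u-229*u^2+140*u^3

(4*u-3)*(5*u-8)*(7*u+5)

Among the possible rational roots, u = 8/5 is a root, giving the factor (5*u-8) and quotient 28*u^2-u-15.
The remaining quadratic factors as (7*u+5)(4*u-3).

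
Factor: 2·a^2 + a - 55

Need a pair with product 2·(-55) = -110 and sum 1: that's -10 and 11.
Split the middle term: 2·a^2 - 10·a + 11·a - 55 = 2·a·(a - 5) + 11·(a - 5).

(2·a + 11)·(a - 5)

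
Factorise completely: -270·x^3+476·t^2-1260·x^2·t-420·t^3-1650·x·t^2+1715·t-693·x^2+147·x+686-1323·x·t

-(6·x+14·t+7)·(15·x+5·t-14)·(3·x+6·t+7)

Group: 6·x·(-45·x^2-105·x·t-63·x-30·t^2+49·t+98) + (14·t+7)·(-45·x^2-105·x·t-63·x-30·t^2+49·t+98); both groups contain (-45·x^2-105·x·t-63·x-30·t^2+49·t+98), so (6·x+14·t+7) is a factor with cofactor -45·x^2-105·x·t-63·x-30·t^2+49·t+98.
The cofactor groups again: -45·x^2-105·x·t-63·x-30·t^2+49·t+98 = -15·x·(3·x+6·t+7) + (-5·t+14)·(3·x+6·t+7); both groups contain (3·x+6·t+7), giving -(15·x+5·t-14)·(3·x+6·t+7).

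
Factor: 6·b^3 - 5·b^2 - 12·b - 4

(2·b + 1)·(3·b + 2)·(b - 2)

Trying the rational-root candidates, b = -1/2 is a root, giving the factor (2·b + 1) and quotient 3·b^2 - 4·b - 4.
The remaining quadratic factors as (3·b + 2)(b - 2).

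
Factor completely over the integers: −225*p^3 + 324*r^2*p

Every term has a factor of 9*p. Then 36*r^2 − 25*p^2 = (6*r)² − (5*p)².

9*p*(6*r − 5*p)*(6*r + 5*p)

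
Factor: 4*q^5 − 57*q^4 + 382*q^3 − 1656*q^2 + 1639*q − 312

By the rational root theorem, q = 1/4 is a root, so (4*q − 1) divides it; the quotient is q^4 − 14*q^3 + 92*q^2 − 391*q + 312.
Continuing, q = 1 is a root, so (q − 1) is a factor; dividing leaves q^3 − 13*q^2 + 79*q − 312.
Then q = 8 is a root, so (q − 8) divides it; the quotient is q^2 − 5*q + 39.
The quadratic q^2 − 5*q + 39 has discriminant −131 < 0 and is irreducible over ℤ.

(4*q − 1)*(q − 1)*(q − 8)*(q^2 − 5*q + 39)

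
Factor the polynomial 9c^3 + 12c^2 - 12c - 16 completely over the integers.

(3c + 4)(3c^2 - 4)

Group as (9c^3 - 12c) + (12c^2 - 16) = 3c(3c^2 - 4) + 4(3c^2 - 4).
Both groups share the factor (3c^2 - 4).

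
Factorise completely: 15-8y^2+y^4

(y^2-3)(y^2-5)

Substitute u = y^2 to get a quadratic in u, then factor.
y^2-5 is irreducible over ℤ (5 is not a perfect square).
y^2-3 is irreducible over ℤ (3 is not a perfect square).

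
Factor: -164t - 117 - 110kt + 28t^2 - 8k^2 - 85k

Group: -k(8k - 2t + 13) + (-14t - 9)(8k - 2t + 13); both groups contain (8k - 2t + 13).

-(8k - 2t + 13)(k + 14t + 9)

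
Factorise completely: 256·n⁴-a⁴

Difference of squares twice: with A = 4·n and B = a, A⁴ − B⁴ = (A² − B²)(A² + B²), and A² − B² factors again.

(4·n-a)·(4·n+a)·(16·n²+a²)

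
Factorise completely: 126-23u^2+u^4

Substitute w = u^2 to get a quadratic in w, then factor.
u^2-9 is a difference of squares.
u^2-14 is irreducible over ℤ (14 is not a perfect square).

(u+3)(u-3)(u^2-14)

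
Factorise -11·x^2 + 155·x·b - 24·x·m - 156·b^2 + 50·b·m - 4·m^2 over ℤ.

-(11·x - 12·b + 2·m)·(x - 13·b + 2·m)

Group: -11·x·(x - 13·b + 2·m) + (12·b - 2·m)·(x - 13·b + 2·m); both groups contain (x - 13·b + 2·m).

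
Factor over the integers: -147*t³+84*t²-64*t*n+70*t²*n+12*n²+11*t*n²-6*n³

Group: 7*t*(-21*t²+t*n+12*t+2*n²-4*n) - 3*n*(-21*t²+t*n+12*t+2*n²-4*n); both groups contain (-21*t²+t*n+12*t+2*n²-4*n), so (7*t-3*n) is a factor with cofactor -21*t²+t*n+12*t+2*n²-4*n.
The cofactor groups again: -21*t²+t*n+12*t+2*n²-4*n = -3*t*(7*t+2*n-4) + n*(7*t+2*n-4); both groups contain (7*t+2*n-4), giving -(3*t-n)*(7*t+2*n-4).

-(7*t-3*n)*(3*t-n)*(7*t+2*n-4)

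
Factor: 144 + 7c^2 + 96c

(7c + 12)(c + 12)

Need a pair with product 7·144 = 1008 and sum 96: that's 84 and 12.
Split the middle term: 7c^2 + 84c + 12c + 144 = 7c(c + 12) + 12(c + 12).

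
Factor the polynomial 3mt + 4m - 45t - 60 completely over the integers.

Group as (3mt + 4m) + (-45t - 60) = m(3t + 4) - 15(3t + 4).
Both groups share the factor (3t + 4).

(3t + 4)(m - 15)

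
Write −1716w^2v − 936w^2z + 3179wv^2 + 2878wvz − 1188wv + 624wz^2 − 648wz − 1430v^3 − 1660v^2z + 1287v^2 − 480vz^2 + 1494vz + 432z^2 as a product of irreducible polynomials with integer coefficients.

Group: 13w(−132wv − 72wz + 143v^2 + 166vz + 48z^2) + (−10v + 9)(−132wv − 72wz + 143v^2 + 166vz + 48z^2); both groups contain (−132wv − 72wz + 143v^2 + 166vz + 48z^2), so (13w − 10v + 9) is a factor with cofactor −132wv − 72wz + 143v^2 + 166vz + 48z^2.
The cofactor groups again: −132wv − 72wz + 143v^2 + 166vz + 48z^2 = −12w(11v + 6z) + (13v + 8z)(11v + 6z); both groups contain (11v + 6z), giving −(12w − 13v − 8z)(11v + 6z).

−(13w − 10v + 9)(12w − 13v − 8z)(11v + 6z)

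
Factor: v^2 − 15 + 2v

Two integers with product −15 and sum 2 are −3 and 5.

(v + 5)(v − 3)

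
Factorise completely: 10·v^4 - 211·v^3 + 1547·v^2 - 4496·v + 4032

(2·v - 9)·(5·v - 8)·(v - 7)·(v - 8)

Testing divisors of the constant over divisors of the leading coefficient, v = 7 is a root, so (v - 7) is a factor; dividing leaves 10·v^3 - 141·v^2 + 560·v - 576.
Continuing, v = 9/2 is a root, so (2·v - 9) divides it; the quotient is 5·v^2 - 48·v + 64.
The remaining quadratic factors as (5·v - 8)(v - 8).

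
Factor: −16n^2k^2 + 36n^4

Every term has a factor of 4n^2. Then 9n^2 − 4k^2 = (3n)² − (2k)².

4n^2(3n − 2k)(3n + 2k)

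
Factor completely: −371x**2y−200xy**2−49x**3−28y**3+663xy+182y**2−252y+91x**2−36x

−(7x+2y−4)(7x+2y−9)(x+7y)

Group: 7x(−7x**2−51xy+9x−14y**2+63y) + (2y−4)(−7x**2−51xy+9x−14y**2+63y); both groups contain (−7x**2−51xy+9x−14y**2+63y), so (7x+2y−4) is a factor with cofactor −7x**2−51xy+9x−14y**2+63y.
The cofactor groups again: −7x**2−51xy+9x−14y**2+63y = −x(7x+2y−9) − 7y(7x+2y−9); both groups contain (7x+2y−9), giving −(x+7y)(7x+2y−9).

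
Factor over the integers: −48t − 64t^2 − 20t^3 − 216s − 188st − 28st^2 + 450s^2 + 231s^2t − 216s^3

Group: 3s(−72s^2 + 29st + 54s + 10t^2 + 12t) + (−2t − 4)(−72s^2 + 29st + 54s + 10t^2 + 12t); both groups contain (−72s^2 + 29st + 54s + 10t^2 + 12t), so (3s − 2t − 4) is a factor with cofactor −72s^2 + 29st + 54s + 10t^2 + 12t.
The cofactor groups again: −72s^2 + 29st + 54s + 10t^2 + 12t = −9s(8s − 5t − 6) − 2t(8s − 5t − 6); both groups contain (8s − 5t − 6), giving −(9s + 2t)(8s − 5t − 6).

−(3s − 2t − 4)(8s − 5t − 6)(9s + 2t)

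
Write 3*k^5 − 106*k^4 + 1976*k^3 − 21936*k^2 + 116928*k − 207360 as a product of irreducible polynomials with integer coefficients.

Among the possible rational roots, k = 12 is a root, so (k − 12) divides it; the quotient is 3*k^4 − 70*k^3 + 1136*k^2 − 8304*k + 17280.
Continuing, k = 8 is a root, so (k − 8) divides it; the quotient is 3*k^3 − 46*k^2 + 768*k − 2160.
Then k = 10/3 is a root, giving the factor (3*k − 10) and quotient k^2 − 12*k + 216.
The quadratic k^2 − 12*k + 216 has discriminant −720 < 0 and is irreducible over ℤ.

(3*k − 10)*(k − 12)*(k − 8)*(k^2 − 12*k + 216)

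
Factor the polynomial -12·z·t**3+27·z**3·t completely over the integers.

3·t·z·(3·z-2·t)·(3·z+2·t)

Pull out the common factor 3·z·t; 9·z**2-4·t**2 is a difference of squares.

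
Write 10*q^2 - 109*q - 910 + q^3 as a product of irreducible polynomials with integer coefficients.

Among the possible rational roots, q = 10 is a root, so (q - 10) divides it; the quotient is q^2 + 20*q + 91.
The remaining quadratic factors as (q + 7)(q + 13).

(q + 13)*(q + 7)*(q - 10)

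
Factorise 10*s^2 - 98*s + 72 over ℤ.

Pull out the common factor 2, then factor the remaining trinomial.

2*(5*s - 4)*(s - 9)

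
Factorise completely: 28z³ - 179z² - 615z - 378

(4z + 7)(7z + 6)(z - 9)

Trying the rational-root candidates, z = -7/4 is a root, giving the factor (4z + 7) and quotient 7z² - 57z - 54.
The remaining quadratic factors as (7z + 6)(z - 9).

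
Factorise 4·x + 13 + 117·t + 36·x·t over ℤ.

Group as (36·x·t + 4·x) + (117·t + 13) = 4·x·(9·t + 1) + 13·(9·t + 1).
Both groups share the factor (9·t + 1).

(4·x + 13)·(9·t + 1)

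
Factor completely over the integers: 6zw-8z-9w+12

(2z-3)(3w-4)

Group as (6zw-8z) + (-9w+12) = 2z(3w-4) - 3(3w-4).
Both groups share the factor (3w-4).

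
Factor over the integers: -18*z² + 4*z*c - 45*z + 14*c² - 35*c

Group: -9*z*(2*z - 2*c + 5) - 7*c*(2*z - 2*c + 5); both groups contain (2*z - 2*c + 5).

-(2*z - 2*c + 5)*(9*z + 7*c)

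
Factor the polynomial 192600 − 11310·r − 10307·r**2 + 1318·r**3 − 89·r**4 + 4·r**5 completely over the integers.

Trying the rational-root candidates, r = 12 is a root, so (r − 12) is a factor; dividing leaves 4·r**4 − 41·r**3 + 826·r**2 − 395·r − 16050.
Then r = 5 is a root, so (r − 5) divides it; the quotient is 4·r**3 − 21·r**2 + 721·r + 3210.
Next, r = −15/4 is a root, giving the factor (4·r + 15) and quotient r**2 − 9·r + 214.
The quadratic r**2 − 9·r + 214 has discriminant −775 < 0 and is irreducible over ℤ.

(4·r + 15)·(r − 12)·(r − 5)·(r**2 − 9·r + 214)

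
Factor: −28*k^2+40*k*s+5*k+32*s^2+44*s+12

Group: −4*k*(7*k+4*s+4) + (8*s+3)*(7*k+4*s+4); both groups contain (7*k+4*s+4).

−(4*k−8*s−3)*(7*k+4*s+4)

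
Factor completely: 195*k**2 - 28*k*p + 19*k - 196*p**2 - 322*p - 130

Group: 13*k*(15*k + 14*p + 13) + (-14*p - 10)*(15*k + 14*p + 13); both groups contain (15*k + 14*p + 13).

(13*k - 14*p - 10)*(15*k + 14*p + 13)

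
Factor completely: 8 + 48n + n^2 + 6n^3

(6n + 1)(n^2 + 8)

Group as (6n^3 + 48n) + (n^2 + 8) = 6n(n^2 + 8) + (n^2 + 8).
Both groups share the factor (n^2 + 8).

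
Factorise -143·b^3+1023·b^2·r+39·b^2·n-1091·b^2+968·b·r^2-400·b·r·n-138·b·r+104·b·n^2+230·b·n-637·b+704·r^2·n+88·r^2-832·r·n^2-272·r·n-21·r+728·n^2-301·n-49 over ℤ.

-(11·b+8·n+1)·(13·b+11·r-13·n+7)·(b-8·r+7)

Group: 13·b·(-11·b^2+88·b·r-8·b·n-78·b+64·r·n+8·r-56·n-7) + (11·r-13·n+7)·(-11·b^2+88·b·r-8·b·n-78·b+64·r·n+8·r-56·n-7); both groups contain (-11·b^2+88·b·r-8·b·n-78·b+64·r·n+8·r-56·n-7), so (13·b+11·r-13·n+7) is a factor with cofactor -11·b^2+88·b·r-8·b·n-78·b+64·r·n+8·r-56·n-7.
The cofactor groups again: -11·b^2+88·b·r-8·b·n-78·b+64·r·n+8·r-56·n-7 = -11·b·(b-8·r+7) + (-8·n-1)·(b-8·r+7); both groups contain (b-8·r+7), giving -(11·b+8·n+1)·(b-8·r+7).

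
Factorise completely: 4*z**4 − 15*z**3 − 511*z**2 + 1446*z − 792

(4*z − 3)*(z + 11)*(z − 12)*(z − 2)

Testing divisors of the constant over divisors of the leading coefficient, z = −11 is a root, giving the factor (z + 11) and quotient 4*z**3 − 59*z**2 + 138*z − 72.
Then z = 12 is a root, giving the factor (z − 12) and quotient 4*z**2 − 11*z + 6.
The remaining quadratic factors as (4*z − 3)(z − 2).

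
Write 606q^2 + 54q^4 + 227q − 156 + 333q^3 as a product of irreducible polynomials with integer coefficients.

(3q + 4)(3q − 1)(6q + 13)(q + 3)

Trying the rational-root candidates, q = 1/3 is a root, so (3q − 1) is a factor; dividing leaves 18q^3 + 117q^2 + 241q + 156.
Next, q = −13/6 is a root, giving the factor (6q + 13) and quotient 3q^2 + 13q + 12.
The remaining quadratic factors as (3q + 4)(q + 3).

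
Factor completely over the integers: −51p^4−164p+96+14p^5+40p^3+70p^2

(2p+3)(7p−8)(p−2)(p^2−2p+2)

Testing divisors of the constant over divisors of the leading coefficient, p = 8/7 is a root, so (7p−8) divides it; the quotient is 2p^4−5p^3+10p−12.
Continuing, p = −3/2 is a root, giving the factor (2p+3) and quotient p^3−4p^2+6p−4.
Then p = 2 is a root, so (p−2) is a factor; dividing leaves p^2−2p+2.
The quadratic p^2−2p+2 has discriminant −4 < 0 and is irreducible over ℤ.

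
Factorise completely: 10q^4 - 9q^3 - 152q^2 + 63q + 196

(2q + 7)(5q - 7)(q + 1)(q - 4)

By the rational root theorem, q = -1 is a root, so (q + 1) divides it; the quotient is 10q^3 - 19q^2 - 133q + 196.
Continuing, q = 7/5 is a root, so (5q - 7) is a factor; dividing leaves 2q^2 - q - 28.
The remaining quadratic factors as (2q + 7)(q - 4).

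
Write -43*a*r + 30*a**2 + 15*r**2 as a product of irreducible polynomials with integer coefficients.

Group: 5*a*(6*a - 5*r) - 3*r*(6*a - 5*r); both groups contain (6*a - 5*r).

(5*a - 3*r)*(6*a - 5*r)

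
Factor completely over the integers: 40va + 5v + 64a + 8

Group as (40va + 5v) + (64a + 8) = 5v(8a + 1) + 8(8a + 1).
Both groups share the factor (8a + 1).

(5v + 8)(8a + 1)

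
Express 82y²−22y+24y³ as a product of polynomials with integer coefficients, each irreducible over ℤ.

Pull out the common factor 2y, then factor the remaining trinomial.

2y(3y+11)(4y−1)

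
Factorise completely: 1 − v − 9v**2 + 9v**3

Group as (9v**3 − v) + (−9v**2 + 1) = v(9v**2 − 1) − (9v**2 − 1).
Both groups share the factor (9v**2 − 1).

(3v + 1)(3v − 1)(v − 1)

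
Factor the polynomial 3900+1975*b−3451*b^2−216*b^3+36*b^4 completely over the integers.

Testing divisors of the constant over divisors of the leading coefficient, b = 4/3 is a root, giving the factor (3*b−4) and quotient 12*b^3−56*b^2−1225*b−975.
Continuing, b = 13 is a root, so (b−13) is a factor; dividing leaves 12*b^2+100*b+75.
The remaining quadratic factors as (6*b+5)(2*b+15).

(2*b+15)*(3*b−4)*(6*b+5)*(b−13)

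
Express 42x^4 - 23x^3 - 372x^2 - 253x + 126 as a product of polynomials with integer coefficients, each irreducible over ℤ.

Testing divisors of the constant over divisors of the leading coefficient, x = 1/3 is a root, so (3x - 1) is a factor; dividing leaves 14x^3 - 3x^2 - 125x - 126.
Next, x = -9/7 is a root, so (7x + 9) is a factor; dividing leaves 2x^2 - 3x - 14.
The remaining quadratic factors as (x + 2)(2x - 7).

(2x - 7)(3x - 1)(7x + 9)(x + 2)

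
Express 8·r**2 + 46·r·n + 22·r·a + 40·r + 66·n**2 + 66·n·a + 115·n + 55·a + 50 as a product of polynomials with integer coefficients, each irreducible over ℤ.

Group: 2·r·(4·r + 11·n + 11·a + 10) + (6·n + 5)·(4·r + 11·n + 11·a + 10); both groups contain (4·r + 11·n + 11·a + 10).

(4·r + 11·n + 11·a + 10)·(2·r + 6·n + 5)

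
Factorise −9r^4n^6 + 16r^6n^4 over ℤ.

n^4r^4(4r − 3n)(4r + 3n)

Pull out the common factor r^4n^4, leaving 16r^2 − 9n^2.
Recognize a difference of squares with the parts 4r and 3n.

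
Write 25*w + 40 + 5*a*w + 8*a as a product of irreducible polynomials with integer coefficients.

(5*w + 8)*(a + 5)

Group as (5*a*w + 8*a) + (25*w + 40) = a*(5*w + 8) + 5*(5*w + 8).
Both groups share the factor (5*w + 8).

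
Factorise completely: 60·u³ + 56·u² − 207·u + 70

By the rational root theorem, u = 7/6 is a root, so (6·u − 7) is a factor; dividing leaves 10·u² + 21·u − 10.
The remaining quadratic factors as (2·u + 5)(5·u − 2).

(2·u + 5)·(5·u − 2)·(6·u − 7)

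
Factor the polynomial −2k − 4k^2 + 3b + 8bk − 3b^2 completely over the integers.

Group: −3b(b − 2k − 1) + 2k(b − 2k − 1); both groups contain (b − 2k − 1).

−(3b − 2k)(b − 2k − 1)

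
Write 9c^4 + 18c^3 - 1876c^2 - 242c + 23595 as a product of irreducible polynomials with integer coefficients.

(3c + 11)(3c - 11)(c + 15)(c - 13)

Among the possible rational roots, c = -11/3 is a root, so (3c + 11) is a factor; dividing leaves 3c^3 - 5c^2 - 607c + 2145.
Next, c = 11/3 is a root, so (3c - 11) is a factor; dividing leaves c^2 + 2c - 195.
The remaining quadratic factors as (c + 15)(c - 13).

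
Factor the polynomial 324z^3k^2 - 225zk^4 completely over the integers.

Every term has a factor of 9zk^2. Then 36z^2 - 25k^2 = (6z)² − (5k)².

9k^2z(6z - 5k)(6z + 5k)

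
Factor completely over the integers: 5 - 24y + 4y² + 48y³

(2y - 1)(4y - 1)(6y + 5)

Testing divisors of the constant over divisors of the leading coefficient, y = 1/4 is a root, so (4y - 1) is a factor; dividing leaves 12y² + 4y - 5.
The remaining quadratic factors as (2y - 1)(6y + 5).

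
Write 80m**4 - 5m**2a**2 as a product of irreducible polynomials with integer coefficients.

Pull out the common factor 5m**2; 16m**2 - a**2 is a difference of squares.

5m**2(4m - a)(4m + a)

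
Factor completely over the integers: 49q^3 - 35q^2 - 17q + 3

(7q + 3)(7q - 1)(q - 1)

By the rational root theorem, q = 1 is a root, so (q - 1) divides it; the quotient is 49q^2 + 14q - 3.
The remaining quadratic factors as (7q + 3)(7q - 1).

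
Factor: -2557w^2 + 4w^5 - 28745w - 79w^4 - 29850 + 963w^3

Among the possible rational roots, w = -5/4 is a root, so (4w + 5) divides it; the quotient is w^4 - 21w^3 + 267w^2 - 973w - 5970.
Then w = -3 is a root, giving the factor (w + 3) and quotient w^3 - 24w^2 + 339w - 1990.
Then w = 10 is a root, so (w - 10) divides it; the quotient is w^2 - 14w + 199.
The quadratic w^2 - 14w + 199 has discriminant -600 < 0 and is irreducible over ℤ.

(4w + 5)(w + 3)(w - 10)(w^2 - 14w + 199)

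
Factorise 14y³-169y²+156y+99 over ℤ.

(2y-3)(7y+3)(y-11)

Among the possible rational roots, y = 3/2 is a root, giving the factor (2y-3) and quotient 7y²-74y-33.
The remaining quadratic factors as (y-11)(7y+3).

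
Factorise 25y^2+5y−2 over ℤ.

Need a pair with product 25·(−2) = −50 and sum 5: that's 10 and −5.
Split the middle term: 25y^2+10y − 5y−2 = 5y(5y+2) − (5y+2).

(5y+2)(5y−1)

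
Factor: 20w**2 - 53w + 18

Need a pair with product 20·18 = 360 and sum -53: that's -8 and -45.
Split the middle term: 20w**2 - 8w - 45w + 18 = 4w(5w - 2) - 9(5w - 2).

(4w - 9)(5w - 2)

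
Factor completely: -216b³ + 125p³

(5p - 6b)(25p² + 30pb + 36b²)

Recognize a difference of cubes with the parts 5p and 6b.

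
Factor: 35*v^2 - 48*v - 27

Need a pair with product 35·(-27) = -945 and sum -48: that's -63 and 15.
Split the middle term: 35*v^2 - 63*v + 15*v - 27 = 7*v*(5*v - 9) + 3*(5*v - 9).

(5*v - 9)*(7*v + 3)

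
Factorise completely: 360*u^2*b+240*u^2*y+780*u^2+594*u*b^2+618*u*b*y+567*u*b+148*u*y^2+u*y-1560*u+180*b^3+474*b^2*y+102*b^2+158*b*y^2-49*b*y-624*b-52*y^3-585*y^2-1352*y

Group: 4*u*(90*u*b+60*u*y+195*u+36*b^2+102*b*y+78*b+52*y^2+169*y) + (5*b-y-8)*(90*u*b+60*u*y+195*u+36*b^2+102*b*y+78*b+52*y^2+169*y); both groups contain (90*u*b+60*u*y+195*u+36*b^2+102*b*y+78*b+52*y^2+169*y), so (4*u+5*b-y-8) is a factor with cofactor 90*u*b+60*u*y+195*u+36*b^2+102*b*y+78*b+52*y^2+169*y.
The cofactor groups again: 90*u*b+60*u*y+195*u+36*b^2+102*b*y+78*b+52*y^2+169*y = 15*u*(6*b+4*y+13) + (6*b+13*y)*(6*b+4*y+13); both groups contain (6*b+4*y+13), giving (15*u+6*b+13*y)*(6*b+4*y+13).

(4*u+5*b-y-8)*(15*u+6*b+13*y)*(6*b+4*y+13)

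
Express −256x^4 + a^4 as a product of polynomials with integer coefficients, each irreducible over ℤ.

(a)⁴ − (4x)⁴ = ((a)² − (4x)²)((a)² + (4x)²); the first factor splits again, the second (a^2 + 16x^2) is irreducible.

(a + 4x)(a − 4x)(a^2 + 16x^2)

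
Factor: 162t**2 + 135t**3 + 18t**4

Pull out the common factor 9t**2, then factor the remaining trinomial.

9t**2(2t + 3)(t + 6)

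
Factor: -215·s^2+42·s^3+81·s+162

(2·s-9)·(3·s+2)·(7·s-9)

By the rational root theorem, s = 9/7 is a root, giving the factor (7·s-9) and quotient 6·s^2-23·s-18.
The remaining quadratic factors as (3·s+2)(2·s-9).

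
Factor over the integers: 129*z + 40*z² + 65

Need a pair with product 40·65 = 2600 and sum 129: that's 104 and 25.
Split the middle term: 40*z² + 104*z + 25*z + 65 = 8*z*(5*z + 13) + 5*(5*z + 13).

(5*z + 13)*(8*z + 5)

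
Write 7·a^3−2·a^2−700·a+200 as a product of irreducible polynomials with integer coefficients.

(7·a−2)·(a+10)·(a−10)

Trying the rational-root candidates, a = 2/7 is a root, so (7·a−2) is a factor; dividing leaves a^2−100.
The remaining quadratic factors as (a−10)(a+10).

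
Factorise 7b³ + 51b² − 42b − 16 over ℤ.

By the rational root theorem, b = −8 is a root, so (b + 8) is a factor; dividing leaves 7b² − 5b − 2.
The remaining quadratic factors as (b − 1)(7b + 2).

(7b + 2)(b + 8)(b − 1)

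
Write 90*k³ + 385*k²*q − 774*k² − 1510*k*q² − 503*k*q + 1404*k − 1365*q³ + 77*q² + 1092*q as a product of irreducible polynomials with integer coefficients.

Group: 9*k*(10*k² + 35*k*q − 86*k − 195*q² + 11*q + 156) + 7*q*(10*k² + 35*k*q − 86*k − 195*q² + 11*q + 156); both groups contain (10*k² + 35*k*q − 86*k − 195*q² + 11*q + 156), so (9*k + 7*q) is a factor with cofactor 10*k² + 35*k*q − 86*k − 195*q² + 11*q + 156.
The cofactor groups again: 10*k² + 35*k*q − 86*k − 195*q² + 11*q + 156 = 2*k*(5*k − 15*q − 13) + (13*q − 12)*(5*k − 15*q − 13); both groups contain (5*k − 15*q − 13), giving (2*k + 13*q − 12)*(5*k − 15*q − 13).

(2*k + 13*q − 12)*(5*k − 15*q − 13)*(9*k + 7*q)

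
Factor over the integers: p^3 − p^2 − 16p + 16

(p + 4)(p − 1)(p − 4)

By the rational root theorem, p = 4 is a root, so (p − 4) divides it; the quotient is p^2 + 3p − 4.
The remaining quadratic factors as (p − 1)(p + 4).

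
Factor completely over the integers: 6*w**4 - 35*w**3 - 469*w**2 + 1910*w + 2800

(6*w + 7)*(w + 8)*(w - 10)*(w - 5)

Trying the rational-root candidates, w = -7/6 is a root, so (6*w + 7) divides it; the quotient is w**3 - 7*w**2 - 70*w + 400.
Next, w = -8 is a root, so (w + 8) is a factor; dividing leaves w**2 - 15*w + 50.
The remaining quadratic factors as (w - 5)(w - 10).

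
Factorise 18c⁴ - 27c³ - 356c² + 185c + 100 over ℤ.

(3c + 1)(6c - 5)(c + 4)(c - 5)

Trying the rational-root candidates, c = 5/6 is a root, so (6c - 5) divides it; the quotient is 3c³ - 2c² - 61c - 20.
Continuing, c = 5 is a root, so (c - 5) divides it; the quotient is 3c² + 13c + 4.
The remaining quadratic factors as (3c + 1)(c + 4).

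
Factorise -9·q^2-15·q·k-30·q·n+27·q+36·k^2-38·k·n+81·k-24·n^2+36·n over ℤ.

Group: -3·q·(3·q-4·k+6·n-9) + (-9·k-4·n)·(3·q-4·k+6·n-9); both groups contain (3·q-4·k+6·n-9).

-(3·q-4·k+6·n-9)·(3·q+9·k+4·n)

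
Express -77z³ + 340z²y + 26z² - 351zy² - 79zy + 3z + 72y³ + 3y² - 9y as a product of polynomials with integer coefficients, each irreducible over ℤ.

-(11z - 3y + 1)(z - 3y)(7z - 8y - 3)

Group: z(-77z² + 109zy + 26z - 24y² - y + 3) - 3y(-77z² + 109zy + 26z - 24y² - y + 3); both groups contain (-77z² + 109zy + 26z - 24y² - y + 3), so (z - 3y) is a factor with cofactor -77z² + 109zy + 26z - 24y² - y + 3.
The cofactor groups again: -77z² + 109zy + 26z - 24y² - y + 3 = -7z(11z - 3y + 1) + (8y + 3)(11z - 3y + 1); both groups contain (11z - 3y + 1), giving -(7z - 8y - 3)(11z - 3y + 1).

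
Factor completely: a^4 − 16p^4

Write as (a^2)² − (4p^2)², then factor a^2 − 4p^2 once more.

(a + 2p)(a − 2p)(a^2 + 4p^2)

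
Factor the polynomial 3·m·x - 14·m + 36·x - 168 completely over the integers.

(3·x - 14)·(m + 12)

Group as (3·m·x - 14·m) + (36·x - 168) = m·(3·x - 14) + 12·(3·x - 14).
Both groups share the factor (3·x - 14).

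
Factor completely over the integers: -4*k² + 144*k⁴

4*k²*(6*k + 1)*(6*k - 1)

Factor out 4*k², leaving 36*k² - 1, which is a difference of two squares.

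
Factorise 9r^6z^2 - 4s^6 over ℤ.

Recognize a difference of squares with the parts 3r^3z and 2s^3.

(3r^3z + 2s^3)(3r^3z - 2s^3)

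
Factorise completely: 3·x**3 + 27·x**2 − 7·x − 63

Group as (3·x**3 − 7·x) + (27·x**2 − 63) = x·(3·x**2 − 7) + 9·(3·x**2 − 7).
Both groups share the factor (3·x**2 − 7).

(x + 9)·(3·x**2 − 7)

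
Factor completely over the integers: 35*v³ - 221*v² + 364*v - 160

(5*v - 8)*(7*v - 5)*(v - 4)

Among the possible rational roots, v = 8/5 is a root, so (5*v - 8) is a factor; dividing leaves 7*v² - 33*v + 20.
The remaining quadratic factors as (7*v - 5)(v - 4).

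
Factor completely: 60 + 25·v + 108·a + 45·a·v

(5·v + 12)·(9·a + 5)

Group as (45·a·v + 108·a) + (25·v + 60) = 9·a·(5·v + 12) + 5·(5·v + 12).
Both groups share the factor (5·v + 12).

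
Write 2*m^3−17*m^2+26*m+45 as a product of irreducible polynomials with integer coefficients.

(2*m−9)*(m+1)*(m−5)

Among the possible rational roots, m = −1 is a root, so (m+1) divides it; the quotient is 2*m^2−19*m+45.
The remaining quadratic factors as (2*m−9)(m−5).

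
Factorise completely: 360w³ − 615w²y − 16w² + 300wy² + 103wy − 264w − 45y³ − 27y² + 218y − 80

(5w − 5y + 2)(8w − 3y − 8)(9w − 3y + 5)

Group: 8w(45w² − 60wy + 43w + 15y² − 31y + 10) + (−3y − 8)(45w² − 60wy + 43w + 15y² − 31y + 10); both groups contain (45w² − 60wy + 43w + 15y² − 31y + 10), so (8w − 3y − 8) is a factor with cofactor 45w² − 60wy + 43w + 15y² − 31y + 10.
The cofactor groups again: 45w² − 60wy + 43w + 15y² − 31y + 10 = 9w(5w − 5y + 2) + (−3y + 5)(5w − 5y + 2); both groups contain (5w − 5y + 2), giving (9w − 3y + 5)(5w − 5y + 2).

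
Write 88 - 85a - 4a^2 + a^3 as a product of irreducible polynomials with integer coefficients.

(a + 8)(a - 1)(a - 11)

Trying the rational-root candidates, a = -8 is a root, so (a + 8) divides it; the quotient is a^2 - 12a + 11.
The remaining quadratic factors as (a - 11)(a - 1).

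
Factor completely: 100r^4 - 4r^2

Every term has a factor of 4r^2. Then 25r^2 - 1 = (5r)² − (1)².

4r^2(5r + 1)(5r - 1)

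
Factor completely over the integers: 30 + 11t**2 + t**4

Substitute u = t**2 to get a quadratic in u, then factor.
t**2 + 6 is irreducible over ℤ (always positive, so no real roots).
t**2 + 5 is irreducible over ℤ (always positive, so no real roots).

(t**2 + 5)(t**2 + 6)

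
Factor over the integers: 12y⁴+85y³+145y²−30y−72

(3y−2)(4y+3)(y+3)(y+4)

Among the possible rational roots, y = 2/3 is a root, so (3y−2) is a factor; dividing leaves 4y³+31y²+69y+36.
Then y = −3/4 is a root, giving the factor (4y+3) and quotient y²+7y+12.
The remaining quadratic factors as (y+3)(y+4).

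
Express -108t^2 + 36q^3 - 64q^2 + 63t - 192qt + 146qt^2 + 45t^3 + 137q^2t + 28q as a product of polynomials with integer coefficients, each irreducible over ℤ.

(4q + 9t)(9q + 5t - 7)(q + t - 1)

Group: 4q(9q^2 + 14qt - 16q + 5t^2 - 12t + 7) + 9t(9q^2 + 14qt - 16q + 5t^2 - 12t + 7); both groups contain (9q^2 + 14qt - 16q + 5t^2 - 12t + 7), so (4q + 9t) is a factor with cofactor 9q^2 + 14qt - 16q + 5t^2 - 12t + 7.
The cofactor groups again: 9q^2 + 14qt - 16q + 5t^2 - 12t + 7 = q(9q + 5t - 7) + (t - 1)(9q + 5t - 7); both groups contain (9q + 5t - 7), giving (q + t - 1)(9q + 5t - 7).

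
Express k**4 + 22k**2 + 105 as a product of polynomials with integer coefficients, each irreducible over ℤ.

Substitute u = k**2 to get a quadratic in u, then factor.
k**2 + 15 is irreducible over ℤ (always positive, so no real roots).
k**2 + 7 is irreducible over ℤ (always positive, so no real roots).

(k**2 + 15)(k**2 + 7)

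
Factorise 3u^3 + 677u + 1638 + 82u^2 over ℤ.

Trying the rational-root candidates, u = −9 is a root, so (u + 9) divides it; the quotient is 3u^2 + 55u + 182.
The remaining quadratic factors as (3u + 13)(u + 14).

(3u + 13)(u + 14)(u + 9)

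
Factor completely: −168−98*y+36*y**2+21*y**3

(7*y+12)*(3*y**2−14)

Group as (21*y**3−98*y) + (36*y**2−168) = 7*y*(3*y**2−14) + 12*(3*y**2−14).
Both groups share the factor (3*y**2−14).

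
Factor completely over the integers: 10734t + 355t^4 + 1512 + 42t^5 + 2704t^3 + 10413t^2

(6t + 1)(7t + 9)(t + 4)(t^2 + 3t + 42)

Trying the rational-root candidates, t = −9/7 is a root, so (7t + 9) is a factor; dividing leaves 6t^4 + 43t^3 + 331t^2 + 1062t + 168.
Then t = −1/6 is a root, giving the factor (6t + 1) and quotient t^3 + 7t^2 + 54t + 168.
Continuing, t = −4 is a root, so (t + 4) divides it; the quotient is t^2 + 3t + 42.
The quadratic t^2 + 3t + 42 has discriminant −159 < 0 and is irreducible over ℤ.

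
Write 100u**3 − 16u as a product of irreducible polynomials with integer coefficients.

4u(5u + 2)(5u − 2)

Factor out 4u, leaving 25u**2 − 4, which is a difference of two squares.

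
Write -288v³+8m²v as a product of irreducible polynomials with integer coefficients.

Every term has a factor of 8v. Then m²-36v² = (m)² − (6v)².

8v(m+6v)(m-6v)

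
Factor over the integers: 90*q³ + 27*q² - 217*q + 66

(3*q - 1)*(5*q - 6)*(6*q + 11)

Testing divisors of the constant over divisors of the leading coefficient, q = 1/3 is a root, so (3*q - 1) is a factor; dividing leaves 30*q² + 19*q - 66.
The remaining quadratic factors as (5*q - 6)(6*q + 11).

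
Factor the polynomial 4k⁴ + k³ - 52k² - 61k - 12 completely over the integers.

(4k + 1)(k + 1)(k + 3)(k - 4)

Trying the rational-root candidates, k = 4 is a root, so (k - 4) is a factor; dividing leaves 4k³ + 17k² + 16k + 3.
Continuing, k = -1/4 is a root, so (4k + 1) is a factor; dividing leaves k² + 4k + 3.
The remaining quadratic factors as (k + 1)(k + 3).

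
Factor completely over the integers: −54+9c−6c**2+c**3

(c−6)(c**2+9)

Group as (c**3+9c) + (−6c**2−54) = c(c**2+9) − 6(c**2+9).
Both groups share the factor (c**2+9).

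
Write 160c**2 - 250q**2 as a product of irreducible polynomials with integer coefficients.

Pull out the common factor 10; 16c**2 - 25q**2 is a difference of squares.

10(4c + 5q)(4c - 5q)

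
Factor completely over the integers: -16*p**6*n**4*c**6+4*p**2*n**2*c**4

Pull out the common factor 4*p**2*n**2*c**4, leaving -4*p**4*n**2*c**2+1.
Recognize a difference of squares with the parts 1 and 2*p**2*n*c.

-4*c**4*n**2*p**2*(2*p**2*n*c+1)*(2*p**2*n*c-1)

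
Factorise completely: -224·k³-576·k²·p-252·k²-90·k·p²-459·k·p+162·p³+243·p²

Group: 7·k·(-32·k²-96·k·p-36·k-54·p²-81·p) - 3·p·(-32·k²-96·k·p-36·k-54·p²-81·p); both groups contain (-32·k²-96·k·p-36·k-54·p²-81·p), so (7·k-3·p) is a factor with cofactor -32·k²-96·k·p-36·k-54·p²-81·p.
The cofactor groups again: -32·k²-96·k·p-36·k-54·p²-81·p = -8·k·(4·k+9·p) + (-6·p-9)·(4·k+9·p); both groups contain (4·k+9·p), giving -(8·k+6·p+9)·(4·k+9·p).

-(4·k+9·p)·(7·k-3·p)·(8·k+6·p+9)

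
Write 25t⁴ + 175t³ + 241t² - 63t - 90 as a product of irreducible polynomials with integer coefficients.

(5t + 3)(5t - 3)(t + 2)(t + 5)

Testing divisors of the constant over divisors of the leading coefficient, t = -2 is a root, giving the factor (t + 2) and quotient 25t³ + 125t² - 9t - 45.
Next, t = 3/5 is a root, so (5t - 3) divides it; the quotient is 5t² + 28t + 15.
The remaining quadratic factors as (t + 5)(5t + 3).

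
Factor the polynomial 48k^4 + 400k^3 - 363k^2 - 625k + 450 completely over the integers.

By the rational root theorem, k = -9 is a root, so (k + 9) is a factor; dividing leaves 48k^3 - 32k^2 - 75k + 50.
Then k = 5/4 is a root, so (4k - 5) divides it; the quotient is 12k^2 + 7k - 10.
The remaining quadratic factors as (4k + 5)(3k - 2).

(3k - 2)(4k + 5)(4k - 5)(k + 9)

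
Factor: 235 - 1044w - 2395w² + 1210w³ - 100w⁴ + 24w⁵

(2w + 1)(2w - 5)(6w - 1)(w² - 2w + 47)

Among the possible rational roots, w = 5/2 is a root, so (2w - 5) divides it; the quotient is 12w⁴ - 20w³ + 555w² + 190w - 47.
Continuing, w = -1/2 is a root, so (2w + 1) divides it; the quotient is 6w³ - 13w² + 284w - 47.
Next, w = 1/6 is a root, so (6w - 1) divides it; the quotient is w² - 2w + 47.
The quadratic w² - 2w + 47 has discriminant -184 < 0 and is irreducible over ℤ.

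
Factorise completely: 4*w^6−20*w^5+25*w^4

w^4*(2*w−5)^2

Pull out the common factor w^4, leaving 4*w^2−20*w+25.
Recognize a perfect-square trinomial with the parts 5 and 2*w.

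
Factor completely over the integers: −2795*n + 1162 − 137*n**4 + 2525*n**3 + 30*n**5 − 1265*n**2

(5*n − 2)*(6*n − 7)*(n + 1)*(n**2 − 4*n + 83)

Testing divisors of the constant over divisors of the leading coefficient, n = 2/5 is a root, giving the factor (5*n − 2) and quotient 6*n**4 − 25*n**3 + 495*n**2 − 55*n − 581.
Then n = −1 is a root, so (n + 1) is a factor; dividing leaves 6*n**3 − 31*n**2 + 526*n − 581.
Then n = 7/6 is a root, giving the factor (6*n − 7) and quotient n**2 − 4*n + 83.
The quadratic n**2 − 4*n + 83 has discriminant −316 < 0 and is irreducible over ℤ.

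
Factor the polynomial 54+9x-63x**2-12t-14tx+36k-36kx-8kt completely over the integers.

Group: -4k(2t+9x-9) + (-7x-6)(2t+9x-9); both groups contain (2t+9x-9).

-(2t+9x-9)(4k+7x+6)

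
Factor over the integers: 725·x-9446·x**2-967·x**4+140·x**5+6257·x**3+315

(4·x-1)·(5·x-9)·(7·x+1)·(x**2-5·x+35)

By the rational root theorem, x = -1/7 is a root, so (7·x+1) is a factor; dividing leaves 20·x**4-141·x**3+914·x**2-1480·x+315.
Then x = 1/4 is a root, so (4·x-1) divides it; the quotient is 5·x**3-34·x**2+220·x-315.
Then x = 9/5 is a root, so (5·x-9) is a factor; dividing leaves x**2-5·x+35.
The quadratic x**2-5·x+35 has discriminant -115 < 0 and is irreducible over ℤ.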